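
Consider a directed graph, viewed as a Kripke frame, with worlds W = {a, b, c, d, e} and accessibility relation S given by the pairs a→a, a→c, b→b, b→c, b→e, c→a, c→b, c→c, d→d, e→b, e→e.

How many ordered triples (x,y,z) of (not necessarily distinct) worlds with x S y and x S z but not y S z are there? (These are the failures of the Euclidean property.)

Enumerating: (b,c,e), (b,e,c), (c,a,b), (c,b,a).

4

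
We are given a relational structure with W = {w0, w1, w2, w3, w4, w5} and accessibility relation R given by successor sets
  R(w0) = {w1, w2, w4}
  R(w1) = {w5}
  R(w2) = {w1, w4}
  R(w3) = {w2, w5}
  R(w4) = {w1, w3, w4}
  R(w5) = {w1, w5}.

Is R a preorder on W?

No

Reflexive: no — w0 is not related to itself.
Transitive: no — w0 R w1 and w1 R w5, but not w0 R w5.
So R is not a preorder.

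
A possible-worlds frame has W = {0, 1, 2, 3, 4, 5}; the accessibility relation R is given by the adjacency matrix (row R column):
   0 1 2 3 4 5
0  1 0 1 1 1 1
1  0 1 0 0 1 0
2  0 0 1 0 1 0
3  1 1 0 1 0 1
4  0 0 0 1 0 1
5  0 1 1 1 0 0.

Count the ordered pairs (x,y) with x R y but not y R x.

10

Enumerating: (0,2), (0,4), (0,5), (1,4), (2,4), (3,1), (4,3), (4,5), (5,1), (5,2).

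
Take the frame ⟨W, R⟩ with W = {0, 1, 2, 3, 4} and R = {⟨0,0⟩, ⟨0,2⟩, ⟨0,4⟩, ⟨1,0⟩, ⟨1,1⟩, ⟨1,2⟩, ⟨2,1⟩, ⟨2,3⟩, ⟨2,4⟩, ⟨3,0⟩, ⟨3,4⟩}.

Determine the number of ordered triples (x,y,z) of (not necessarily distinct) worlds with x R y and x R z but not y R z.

17

Enumerating: (0,2,0), (0,2,2), (0,4,0), (0,4,2), (0,4,4), (1,0,1), (1,2,0), (1,2,2), (2,1,3), (2,1,4), (2,3,1), (2,3,3), (2,4,1), (2,4,3), (2,4,4), (3,4,0), (3,4,4).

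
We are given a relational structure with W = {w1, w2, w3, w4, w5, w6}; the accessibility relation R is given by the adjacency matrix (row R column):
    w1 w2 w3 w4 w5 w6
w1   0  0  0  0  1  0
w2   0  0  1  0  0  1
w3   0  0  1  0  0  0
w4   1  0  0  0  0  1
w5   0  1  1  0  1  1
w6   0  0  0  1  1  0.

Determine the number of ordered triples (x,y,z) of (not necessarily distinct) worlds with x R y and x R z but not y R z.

Enumerating: (w2,w3,w6), (w2,w6,w3), (w2,w6,w6), (w4,w1,w1), (w4,w1,w6), (w4,w6,w1), (w4,w6,w6), (w5,w2,w2), (w5,w2,w5), (w5,w3,w2), (w5,w3,w5), (w5,w3,w6), (w5,w6,w2), (w5,w6,w3), (w5,w6,w6), (w6,w4,w4), (w6,w4,w5), (w6,w5,w4).

18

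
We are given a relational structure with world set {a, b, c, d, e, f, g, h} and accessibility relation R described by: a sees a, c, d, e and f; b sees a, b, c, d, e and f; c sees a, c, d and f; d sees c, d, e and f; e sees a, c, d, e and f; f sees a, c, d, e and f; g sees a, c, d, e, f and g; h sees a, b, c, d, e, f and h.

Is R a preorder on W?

Reflexive: yes — every world is R-related to itself.
Transitive: no — c R a and a R e, but not c R e.
So R is not a preorder.

No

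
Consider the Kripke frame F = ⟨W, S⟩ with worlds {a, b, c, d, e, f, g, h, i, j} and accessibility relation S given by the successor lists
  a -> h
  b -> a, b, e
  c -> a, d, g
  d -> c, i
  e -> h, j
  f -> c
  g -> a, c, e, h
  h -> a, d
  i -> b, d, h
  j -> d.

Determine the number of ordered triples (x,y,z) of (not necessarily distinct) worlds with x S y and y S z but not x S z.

37

Enumerating: (a,h,a), (a,h,d), (b,a,h), (b,e,h), (b,e,j), (c,a,h), (c,d,c), (c,d,i), (c,g,c), (c,g,e), (c,g,h), (d,c,a), … and 25 more.
Total: 37.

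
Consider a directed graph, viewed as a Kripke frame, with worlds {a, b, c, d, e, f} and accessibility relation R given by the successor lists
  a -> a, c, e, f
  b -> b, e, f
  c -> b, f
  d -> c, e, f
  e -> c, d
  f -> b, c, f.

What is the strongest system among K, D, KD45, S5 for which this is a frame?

Serial (axiom D): yes — every world has a successor (e.g. a R a).
Euclidean (axiom 5): no — a R c and a R e, but not c R e.
Transitive (axiom 4): no — a R c and c R b, but not a R b.
Reflexive (axiom T): no — c is not related to itself.
So F validates K, D; KD45 would additionally require R to be Euclidean and transitive. The strongest is D.

D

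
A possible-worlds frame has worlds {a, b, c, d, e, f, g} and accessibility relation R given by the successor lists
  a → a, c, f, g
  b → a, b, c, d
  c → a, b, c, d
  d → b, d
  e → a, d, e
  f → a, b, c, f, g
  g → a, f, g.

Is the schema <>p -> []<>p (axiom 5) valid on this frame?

The schema 5 characterises exactly the Euclidean frames.
Euclidean: no — a R c and a R f, but not c R f.

No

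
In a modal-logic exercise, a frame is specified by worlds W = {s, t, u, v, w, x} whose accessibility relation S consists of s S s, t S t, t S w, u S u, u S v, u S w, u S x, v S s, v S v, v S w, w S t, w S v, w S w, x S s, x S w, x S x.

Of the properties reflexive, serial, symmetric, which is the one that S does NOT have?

symmetric

Reflexive: yes — every world is S-related to itself.
Serial: yes — every world has a successor (e.g. s S s).
Symmetric: no — u S v but not v S u.
Only symmetric fails.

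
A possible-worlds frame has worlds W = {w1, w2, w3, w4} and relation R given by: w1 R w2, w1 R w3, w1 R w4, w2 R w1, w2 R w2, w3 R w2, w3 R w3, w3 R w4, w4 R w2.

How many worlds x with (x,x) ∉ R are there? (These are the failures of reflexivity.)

2

Enumerating: w1, w4.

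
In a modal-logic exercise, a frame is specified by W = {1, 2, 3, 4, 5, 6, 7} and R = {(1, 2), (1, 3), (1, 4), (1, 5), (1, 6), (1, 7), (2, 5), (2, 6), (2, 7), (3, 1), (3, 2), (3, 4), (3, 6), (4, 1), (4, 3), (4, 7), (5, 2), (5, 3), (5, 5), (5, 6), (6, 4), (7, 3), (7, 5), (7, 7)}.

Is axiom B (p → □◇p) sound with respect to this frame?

The schema B characterises exactly the symmetric frames.
Symmetric: no — 1 R 2 but not 2 R 1.

No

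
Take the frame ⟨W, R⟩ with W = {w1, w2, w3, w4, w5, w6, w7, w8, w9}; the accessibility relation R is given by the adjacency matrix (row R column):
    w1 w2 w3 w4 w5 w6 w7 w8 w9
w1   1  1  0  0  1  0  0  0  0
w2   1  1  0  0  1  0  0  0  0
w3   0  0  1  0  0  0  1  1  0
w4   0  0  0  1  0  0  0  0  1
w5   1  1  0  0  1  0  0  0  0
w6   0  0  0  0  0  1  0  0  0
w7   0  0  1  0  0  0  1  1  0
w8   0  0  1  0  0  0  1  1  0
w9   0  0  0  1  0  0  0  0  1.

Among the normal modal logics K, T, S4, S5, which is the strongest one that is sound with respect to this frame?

S5

Reflexive (axiom T): yes — every world is R-related to itself.
Transitive (axiom 4): yes — every two-step R-path is closed by a direct edge.
Euclidean (axiom 5): yes — any two successors of a common world are R-related.
So F validates K, T, S4, S5. The strongest is S5.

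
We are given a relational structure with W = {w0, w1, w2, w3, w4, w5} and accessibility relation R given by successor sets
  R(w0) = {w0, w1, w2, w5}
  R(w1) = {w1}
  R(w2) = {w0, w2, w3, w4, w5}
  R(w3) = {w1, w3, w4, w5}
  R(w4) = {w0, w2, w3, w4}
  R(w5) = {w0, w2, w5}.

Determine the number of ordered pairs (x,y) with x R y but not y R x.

5

Enumerating: (w0,w1), (w2,w3), (w3,w1), (w3,w5), (w4,w0).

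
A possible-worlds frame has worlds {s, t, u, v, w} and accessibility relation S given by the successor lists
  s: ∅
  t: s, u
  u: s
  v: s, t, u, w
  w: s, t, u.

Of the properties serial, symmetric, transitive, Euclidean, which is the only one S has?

Serial: no — s has no S-successor.
Symmetric: no — t S s but not s S t.
Transitive: yes — every two-step S-path is closed by a direct edge.
Euclidean: no — t S s and t S u, but not s S u.
Only transitive holds.

transitive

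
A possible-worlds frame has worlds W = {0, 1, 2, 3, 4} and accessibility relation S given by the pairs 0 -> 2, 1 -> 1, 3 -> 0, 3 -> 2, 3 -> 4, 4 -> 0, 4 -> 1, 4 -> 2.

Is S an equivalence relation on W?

Reflexive: no — 0 is not related to itself.
Symmetric: no — 0 S 2 but not 2 S 0.
Transitive: no — 3 S 4 and 4 S 1, but not 3 S 1.
So S is not an equivalence relation.

No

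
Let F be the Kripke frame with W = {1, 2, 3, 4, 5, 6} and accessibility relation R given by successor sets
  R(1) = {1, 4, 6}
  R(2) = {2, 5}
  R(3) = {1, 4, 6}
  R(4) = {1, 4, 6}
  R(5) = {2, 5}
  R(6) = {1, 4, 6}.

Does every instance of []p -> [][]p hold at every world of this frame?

Yes

By correspondence theory, 4 is valid on a frame iff R is transitive.
Transitive: yes — every two-step R-path is closed by a direct edge.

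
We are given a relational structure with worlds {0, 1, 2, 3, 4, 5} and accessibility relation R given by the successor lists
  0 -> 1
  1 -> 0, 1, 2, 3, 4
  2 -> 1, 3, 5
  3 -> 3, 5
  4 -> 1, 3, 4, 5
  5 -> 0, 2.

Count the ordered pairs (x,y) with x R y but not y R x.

6

Enumerating: (1,3), (2,3), (3,5), (4,3), (4,5), (5,0).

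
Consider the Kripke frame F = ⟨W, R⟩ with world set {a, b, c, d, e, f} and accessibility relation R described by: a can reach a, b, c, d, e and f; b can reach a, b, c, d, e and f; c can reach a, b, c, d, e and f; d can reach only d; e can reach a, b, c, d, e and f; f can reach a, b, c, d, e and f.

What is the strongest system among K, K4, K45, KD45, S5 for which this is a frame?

Transitive (axiom 4): yes — every two-step R-path is closed by a direct edge.
Euclidean (axiom 5): no — a R d and a R b, but not d R b.
Serial (axiom D): yes — every world has a successor (e.g. a R a).
Reflexive (axiom T): yes — every world is R-related to itself.
So F validates K, K4; K45 would additionally require R to be Euclidean. The strongest is K4.

K4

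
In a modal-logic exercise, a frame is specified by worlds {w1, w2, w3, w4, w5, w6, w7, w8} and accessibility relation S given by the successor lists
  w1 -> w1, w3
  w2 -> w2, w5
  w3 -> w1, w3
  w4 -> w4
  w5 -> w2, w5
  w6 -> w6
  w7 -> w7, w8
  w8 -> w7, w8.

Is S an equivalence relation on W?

Reflexive: yes — every world is S-related to itself.
Symmetric: yes — every pair in S has its reverse in S.
Transitive: yes — every two-step S-path is closed by a direct edge.
So S is an equivalence relation.

Yes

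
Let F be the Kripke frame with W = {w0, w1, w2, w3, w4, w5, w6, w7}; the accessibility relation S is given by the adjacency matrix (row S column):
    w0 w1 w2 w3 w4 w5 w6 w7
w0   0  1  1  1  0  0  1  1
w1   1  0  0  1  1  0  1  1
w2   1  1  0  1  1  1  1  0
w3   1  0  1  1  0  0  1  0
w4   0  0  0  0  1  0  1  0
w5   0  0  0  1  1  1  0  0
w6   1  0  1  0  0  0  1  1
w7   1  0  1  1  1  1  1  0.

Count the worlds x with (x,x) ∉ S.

Enumerating: w0, w1, w2, w7.

4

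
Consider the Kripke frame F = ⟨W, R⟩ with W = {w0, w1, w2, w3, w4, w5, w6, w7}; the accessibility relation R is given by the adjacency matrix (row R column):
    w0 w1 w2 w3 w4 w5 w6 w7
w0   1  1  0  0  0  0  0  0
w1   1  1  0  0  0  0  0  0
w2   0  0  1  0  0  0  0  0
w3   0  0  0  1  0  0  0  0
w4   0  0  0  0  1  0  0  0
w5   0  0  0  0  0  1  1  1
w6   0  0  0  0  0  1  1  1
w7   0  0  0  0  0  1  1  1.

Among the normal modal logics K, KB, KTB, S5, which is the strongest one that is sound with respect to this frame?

Symmetric (axiom B): yes — every pair in R has its reverse in R.
Reflexive (axiom T): yes — every world is R-related to itself.
Euclidean (axiom 5): yes — any two successors of a common world are R-related.
So F validates K, KB, KTB, S5. The strongest is S5.

S5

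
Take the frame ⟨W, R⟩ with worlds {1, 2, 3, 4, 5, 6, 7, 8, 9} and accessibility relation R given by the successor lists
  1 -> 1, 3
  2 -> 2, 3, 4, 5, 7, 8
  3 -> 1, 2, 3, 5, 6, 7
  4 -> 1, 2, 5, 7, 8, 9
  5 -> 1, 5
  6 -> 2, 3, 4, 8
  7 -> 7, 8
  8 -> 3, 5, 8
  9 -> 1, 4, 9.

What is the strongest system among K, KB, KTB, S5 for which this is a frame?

K

Symmetric (axiom B): no — 2 R 5 but not 5 R 2.
Reflexive (axiom T): no — 4 is not related to itself.
Euclidean (axiom 5): no — 2 R 3 and 2 R 4, but not 3 R 4.
So F validates K; KB would additionally require R to be symmetric. The strongest is K.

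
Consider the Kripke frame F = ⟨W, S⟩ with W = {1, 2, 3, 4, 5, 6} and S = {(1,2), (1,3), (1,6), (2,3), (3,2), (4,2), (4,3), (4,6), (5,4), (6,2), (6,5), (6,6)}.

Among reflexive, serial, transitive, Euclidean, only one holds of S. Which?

Reflexive: no — 1 is not related to itself.
Serial: yes — every world has a successor (e.g. 1 S 2).
Transitive: no — 1 S 6 and 6 S 5, but not 1 S 5.
Euclidean: no — 1 S 2 and 1 S 6, but not 2 S 6.
Only serial holds.

serial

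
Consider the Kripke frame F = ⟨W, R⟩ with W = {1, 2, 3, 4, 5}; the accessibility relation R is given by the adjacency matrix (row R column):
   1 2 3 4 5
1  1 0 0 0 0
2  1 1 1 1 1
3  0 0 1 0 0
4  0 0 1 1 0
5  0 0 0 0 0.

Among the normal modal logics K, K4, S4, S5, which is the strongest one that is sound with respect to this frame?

Transitive (axiom 4): yes — every two-step R-path is closed by a direct edge.
Reflexive (axiom T): no — 5 is not related to itself.
Euclidean (axiom 5): no — 2 R 1 and 2 R 3, but not 1 R 3.
So F validates K, K4; S4 would additionally require R to be reflexive. The strongest is K4.

K4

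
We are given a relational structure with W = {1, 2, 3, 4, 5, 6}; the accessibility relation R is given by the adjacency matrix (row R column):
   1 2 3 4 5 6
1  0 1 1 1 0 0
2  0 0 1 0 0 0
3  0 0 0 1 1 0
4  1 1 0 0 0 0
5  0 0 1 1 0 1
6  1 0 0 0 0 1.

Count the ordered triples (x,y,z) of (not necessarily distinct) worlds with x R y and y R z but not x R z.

Enumerating: (1,3,5), (1,4,1), (2,3,4), (2,3,5), (3,4,1), (3,4,2), (3,5,3), (3,5,6), (4,1,3), (4,1,4), (4,2,3), (5,3,5), (5,4,1), (5,4,2), (5,6,1), (6,1,2), (6,1,3), (6,1,4).

18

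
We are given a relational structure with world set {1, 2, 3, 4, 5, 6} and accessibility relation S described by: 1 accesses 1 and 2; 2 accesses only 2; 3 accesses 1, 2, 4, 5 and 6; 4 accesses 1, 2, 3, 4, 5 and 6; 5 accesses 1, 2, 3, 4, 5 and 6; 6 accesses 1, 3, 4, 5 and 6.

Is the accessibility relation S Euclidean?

No

Euclidean: no — 3 S 1 and 3 S 4, but not 1 S 4.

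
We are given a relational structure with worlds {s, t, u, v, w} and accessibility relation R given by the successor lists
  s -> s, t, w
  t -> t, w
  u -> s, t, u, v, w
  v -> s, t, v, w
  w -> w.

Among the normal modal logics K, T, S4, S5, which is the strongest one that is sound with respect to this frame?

S4

Reflexive (axiom T): yes — every world is R-related to itself.
Transitive (axiom 4): yes — every two-step R-path is closed by a direct edge.
Euclidean (axiom 5): no — s R w and s R t, but not w R t.
So F validates K, T, S4; S5 would additionally require R to be Euclidean. The strongest is S4.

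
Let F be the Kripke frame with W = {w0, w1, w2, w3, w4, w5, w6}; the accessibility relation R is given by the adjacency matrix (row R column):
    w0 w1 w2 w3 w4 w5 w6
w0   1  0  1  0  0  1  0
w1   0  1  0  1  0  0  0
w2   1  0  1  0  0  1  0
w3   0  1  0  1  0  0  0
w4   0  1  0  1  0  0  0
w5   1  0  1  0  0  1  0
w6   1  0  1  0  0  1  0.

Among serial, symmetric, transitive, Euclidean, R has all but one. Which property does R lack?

Serial: yes — every world has a successor (e.g. w0 R w0).
Symmetric: no — w4 R w1 but not w1 R w4.
Transitive: yes — every two-step R-path is closed by a direct edge.
Euclidean: yes — any two successors of a common world are R-related.
Only symmetric fails.

symmetric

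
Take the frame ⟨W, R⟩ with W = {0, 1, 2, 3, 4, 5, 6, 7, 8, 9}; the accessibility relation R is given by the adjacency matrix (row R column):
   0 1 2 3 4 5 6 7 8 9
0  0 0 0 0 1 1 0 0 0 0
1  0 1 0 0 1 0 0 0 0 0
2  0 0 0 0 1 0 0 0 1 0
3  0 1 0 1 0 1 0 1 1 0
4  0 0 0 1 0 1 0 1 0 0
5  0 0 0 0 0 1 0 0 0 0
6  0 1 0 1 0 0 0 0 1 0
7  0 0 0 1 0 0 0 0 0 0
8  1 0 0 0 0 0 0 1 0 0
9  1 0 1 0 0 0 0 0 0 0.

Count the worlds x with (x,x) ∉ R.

Enumerating: 0, 2, 4, 6, 7, 8, 9.

7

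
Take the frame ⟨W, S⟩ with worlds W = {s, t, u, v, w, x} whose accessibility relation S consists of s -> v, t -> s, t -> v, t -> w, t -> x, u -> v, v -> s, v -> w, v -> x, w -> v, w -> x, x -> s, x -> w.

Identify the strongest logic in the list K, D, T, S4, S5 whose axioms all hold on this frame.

D

Serial (axiom D): yes — every world has a successor (e.g. s S v).
Reflexive (axiom T): no — s is not related to itself.
Transitive (axiom 4): no — s S v and v S w, but not s S w.
Euclidean (axiom 5): no — t S s and t S w, but not s S w.
So F validates K, D; T would additionally require S to be reflexive. The strongest is D.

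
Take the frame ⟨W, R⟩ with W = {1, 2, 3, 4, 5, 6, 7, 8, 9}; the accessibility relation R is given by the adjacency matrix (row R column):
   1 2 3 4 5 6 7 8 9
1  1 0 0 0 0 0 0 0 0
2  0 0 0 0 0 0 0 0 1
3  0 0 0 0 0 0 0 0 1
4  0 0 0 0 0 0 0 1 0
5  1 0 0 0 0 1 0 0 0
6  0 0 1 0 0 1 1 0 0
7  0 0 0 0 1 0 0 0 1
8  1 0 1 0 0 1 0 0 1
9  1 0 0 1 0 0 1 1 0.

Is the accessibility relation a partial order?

No

Reflexive: no — 2 is not related to itself.
Transitive: no — 2 R 9 and 9 R 1, but not 2 R 1.
Antisymmetric: no — 7 R 9 and 9 R 7 with 7 ≠ 9.
So R is not a partial order.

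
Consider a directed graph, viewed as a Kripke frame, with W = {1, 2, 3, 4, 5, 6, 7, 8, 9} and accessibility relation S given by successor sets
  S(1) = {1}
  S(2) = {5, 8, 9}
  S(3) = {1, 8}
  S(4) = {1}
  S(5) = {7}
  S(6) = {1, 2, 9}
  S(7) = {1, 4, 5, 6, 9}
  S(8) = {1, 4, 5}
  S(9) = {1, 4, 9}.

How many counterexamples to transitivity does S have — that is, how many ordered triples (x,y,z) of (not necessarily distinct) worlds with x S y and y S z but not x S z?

18

Enumerating: (2,5,7), (2,8,1), (2,8,4), (2,9,1), (2,9,4), (3,8,4), (3,8,5), (5,7,1), (5,7,4), (5,7,5), (5,7,6), (5,7,9), (6,2,5), (6,2,8), (6,9,4), (7,5,7), (7,6,2), (8,5,7).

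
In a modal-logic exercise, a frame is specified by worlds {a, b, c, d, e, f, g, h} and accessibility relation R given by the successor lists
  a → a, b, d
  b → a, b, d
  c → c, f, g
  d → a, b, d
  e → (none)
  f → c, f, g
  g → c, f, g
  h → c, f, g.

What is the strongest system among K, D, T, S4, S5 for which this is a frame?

Serial (axiom D): no — e has no R-successor.
Reflexive (axiom T): no — e is not related to itself.
Transitive (axiom 4): yes — every two-step R-path is closed by a direct edge.
Euclidean (axiom 5): yes — any two successors of a common world are R-related.
So F validates K; D would additionally require R to be serial. The strongest is K.

K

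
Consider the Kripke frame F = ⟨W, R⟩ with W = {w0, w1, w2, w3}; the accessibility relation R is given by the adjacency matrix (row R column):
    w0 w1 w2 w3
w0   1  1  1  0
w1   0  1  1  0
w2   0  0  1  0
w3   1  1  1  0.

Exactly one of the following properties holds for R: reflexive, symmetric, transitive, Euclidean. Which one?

Reflexive: no — w3 is not related to itself.
Symmetric: no — w0 R w1 but not w1 R w0.
Transitive: yes — every two-step R-path is closed by a direct edge.
Euclidean: no — w0 R w2 and w0 R w1, but not w2 R w1.
Only transitive holds.

transitive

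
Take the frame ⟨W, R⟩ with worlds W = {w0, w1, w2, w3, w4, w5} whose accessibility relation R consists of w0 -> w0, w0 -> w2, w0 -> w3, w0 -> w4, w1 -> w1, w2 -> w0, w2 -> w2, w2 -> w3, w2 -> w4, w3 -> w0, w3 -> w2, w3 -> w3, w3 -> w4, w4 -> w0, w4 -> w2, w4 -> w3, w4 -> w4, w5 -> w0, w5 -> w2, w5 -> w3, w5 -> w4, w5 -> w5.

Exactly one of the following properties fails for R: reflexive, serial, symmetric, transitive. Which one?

Reflexive: yes — every world is R-related to itself.
Serial: yes — every world has a successor (e.g. w0 R w0).
Symmetric: no — w5 R w0 but not w0 R w5.
Transitive: yes — every two-step R-path is closed by a direct edge.
Only symmetric fails.

symmetric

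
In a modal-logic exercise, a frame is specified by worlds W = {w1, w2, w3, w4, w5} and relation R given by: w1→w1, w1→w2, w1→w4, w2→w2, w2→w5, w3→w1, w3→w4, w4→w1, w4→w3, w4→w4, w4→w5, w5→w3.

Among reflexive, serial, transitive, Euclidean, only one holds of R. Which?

serial

Reflexive: no — w3 is not related to itself.
Serial: yes — every world has a successor (e.g. w1 R w1).
Transitive: no — w1 R w2 and w2 R w5, but not w1 R w5.
Euclidean: no — w1 R w2 and w1 R w4, but not w2 R w4.
Only serial holds.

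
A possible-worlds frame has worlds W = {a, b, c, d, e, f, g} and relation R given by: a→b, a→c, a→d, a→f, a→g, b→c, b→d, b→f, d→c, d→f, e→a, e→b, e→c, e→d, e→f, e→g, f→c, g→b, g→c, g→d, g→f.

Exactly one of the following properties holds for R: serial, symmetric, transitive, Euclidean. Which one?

transitive

Serial: no — c has no R-successor.
Symmetric: no — a R b but not b R a.
Transitive: yes — every two-step R-path is closed by a direct edge.
Euclidean: no — a R b and a R g, but not b R g.
Only transitive holds.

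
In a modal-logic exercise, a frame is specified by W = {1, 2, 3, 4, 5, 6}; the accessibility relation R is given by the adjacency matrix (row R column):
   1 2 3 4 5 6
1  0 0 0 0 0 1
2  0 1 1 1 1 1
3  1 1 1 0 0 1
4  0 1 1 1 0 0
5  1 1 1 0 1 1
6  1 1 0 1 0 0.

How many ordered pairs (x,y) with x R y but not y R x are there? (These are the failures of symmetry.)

7

Enumerating: (3,1), (3,6), (4,3), (5,1), (5,3), (5,6), (6,4).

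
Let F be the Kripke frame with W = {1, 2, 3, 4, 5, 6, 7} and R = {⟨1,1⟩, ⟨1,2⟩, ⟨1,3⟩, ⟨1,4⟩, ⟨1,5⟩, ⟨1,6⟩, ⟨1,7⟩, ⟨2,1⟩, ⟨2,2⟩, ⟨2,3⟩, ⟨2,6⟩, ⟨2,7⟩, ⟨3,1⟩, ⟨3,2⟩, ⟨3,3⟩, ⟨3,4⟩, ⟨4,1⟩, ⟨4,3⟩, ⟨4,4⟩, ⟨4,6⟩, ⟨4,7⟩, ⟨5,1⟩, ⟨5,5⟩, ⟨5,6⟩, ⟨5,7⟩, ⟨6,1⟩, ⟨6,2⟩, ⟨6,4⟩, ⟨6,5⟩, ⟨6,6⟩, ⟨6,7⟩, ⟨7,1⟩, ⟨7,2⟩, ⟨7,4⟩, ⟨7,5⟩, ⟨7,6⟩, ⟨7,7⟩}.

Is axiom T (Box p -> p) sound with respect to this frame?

By correspondence theory, T is valid on a frame iff R is reflexive.
Reflexive: yes — every world is R-related to itself.

Yes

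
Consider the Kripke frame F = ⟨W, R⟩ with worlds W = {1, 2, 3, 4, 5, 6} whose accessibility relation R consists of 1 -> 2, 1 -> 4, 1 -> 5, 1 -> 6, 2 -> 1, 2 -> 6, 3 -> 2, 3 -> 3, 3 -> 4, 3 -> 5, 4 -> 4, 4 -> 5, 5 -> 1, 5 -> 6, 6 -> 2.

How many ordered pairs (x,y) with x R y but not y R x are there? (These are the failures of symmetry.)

7

Enumerating: (1,4), (1,6), (3,2), (3,4), (3,5), (4,5), (5,6).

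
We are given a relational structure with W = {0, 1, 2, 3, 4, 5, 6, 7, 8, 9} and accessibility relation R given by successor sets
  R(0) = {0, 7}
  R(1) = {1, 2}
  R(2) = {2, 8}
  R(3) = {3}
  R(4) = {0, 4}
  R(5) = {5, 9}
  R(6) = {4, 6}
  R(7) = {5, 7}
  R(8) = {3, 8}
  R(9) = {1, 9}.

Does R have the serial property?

Serial: yes — every world has a successor (e.g. 0 R 0).

Yes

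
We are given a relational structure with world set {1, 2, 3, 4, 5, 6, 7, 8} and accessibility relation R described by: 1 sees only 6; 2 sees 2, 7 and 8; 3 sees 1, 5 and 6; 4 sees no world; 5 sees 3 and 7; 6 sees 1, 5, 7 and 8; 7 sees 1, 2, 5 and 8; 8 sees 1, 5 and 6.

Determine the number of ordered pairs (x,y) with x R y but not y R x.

Enumerating: (2,8), (3,1), (3,6), (6,5), (6,7), (7,1), (7,8), (8,1), (8,5).

9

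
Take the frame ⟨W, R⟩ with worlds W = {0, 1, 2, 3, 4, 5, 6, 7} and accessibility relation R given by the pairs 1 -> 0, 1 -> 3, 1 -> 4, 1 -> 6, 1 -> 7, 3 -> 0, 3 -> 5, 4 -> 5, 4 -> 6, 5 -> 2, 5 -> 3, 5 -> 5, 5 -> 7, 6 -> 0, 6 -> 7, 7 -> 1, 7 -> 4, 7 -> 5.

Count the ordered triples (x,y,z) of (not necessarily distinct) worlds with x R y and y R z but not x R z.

26

Enumerating: (1,3,5), (1,4,5), (1,7,1), (1,7,5), (3,5,2), (3,5,3), (3,5,7), (4,5,2), (4,5,3), (4,5,7), (4,6,0), (4,6,7), … and 14 more.
Total: 26.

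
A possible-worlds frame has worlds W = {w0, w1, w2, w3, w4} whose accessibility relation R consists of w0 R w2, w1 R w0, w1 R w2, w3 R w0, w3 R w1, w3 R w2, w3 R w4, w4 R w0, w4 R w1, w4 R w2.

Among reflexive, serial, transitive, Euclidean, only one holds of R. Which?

transitive

Reflexive: no — w0 is not related to itself.
Serial: no — w2 has no R-successor.
Transitive: yes — every two-step R-path is closed by a direct edge.
Euclidean: no — w1 R w2 and w1 R w0, but not w2 R w0.
Only transitive holds.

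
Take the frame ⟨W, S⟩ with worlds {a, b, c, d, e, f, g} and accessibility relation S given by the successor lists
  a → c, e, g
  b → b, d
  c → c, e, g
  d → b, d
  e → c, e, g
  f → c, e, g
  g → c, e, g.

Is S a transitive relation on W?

Yes

Transitive: yes — every two-step S-path is closed by a direct edge.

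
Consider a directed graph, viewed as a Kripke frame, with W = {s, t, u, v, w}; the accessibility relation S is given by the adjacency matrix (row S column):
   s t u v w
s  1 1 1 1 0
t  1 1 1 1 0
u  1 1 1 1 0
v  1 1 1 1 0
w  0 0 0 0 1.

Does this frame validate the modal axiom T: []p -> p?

Yes

Axiom T corresponds to the accessibility relation being reflexive.
Reflexive: yes — every world is S-related to itself.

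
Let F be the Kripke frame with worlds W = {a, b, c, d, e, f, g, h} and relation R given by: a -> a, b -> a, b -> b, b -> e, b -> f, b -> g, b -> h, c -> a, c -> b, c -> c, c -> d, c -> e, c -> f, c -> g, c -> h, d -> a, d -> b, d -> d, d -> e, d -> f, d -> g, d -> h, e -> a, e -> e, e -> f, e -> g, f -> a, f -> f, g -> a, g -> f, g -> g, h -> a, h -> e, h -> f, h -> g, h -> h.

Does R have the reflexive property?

Yes

Reflexive: yes — every world is R-related to itself.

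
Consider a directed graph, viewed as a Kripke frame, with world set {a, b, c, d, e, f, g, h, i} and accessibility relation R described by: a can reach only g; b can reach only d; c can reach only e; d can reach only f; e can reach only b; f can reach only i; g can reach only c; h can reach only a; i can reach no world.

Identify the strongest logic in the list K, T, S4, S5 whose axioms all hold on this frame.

K

Reflexive (axiom T): no — a is not related to itself.
Transitive (axiom 4): no — a R g and g R c, but not a R c.
Euclidean (axiom 5): no — a R g and a R g, but not g R g.
So F validates K; T would additionally require R to be reflexive. The strongest is K.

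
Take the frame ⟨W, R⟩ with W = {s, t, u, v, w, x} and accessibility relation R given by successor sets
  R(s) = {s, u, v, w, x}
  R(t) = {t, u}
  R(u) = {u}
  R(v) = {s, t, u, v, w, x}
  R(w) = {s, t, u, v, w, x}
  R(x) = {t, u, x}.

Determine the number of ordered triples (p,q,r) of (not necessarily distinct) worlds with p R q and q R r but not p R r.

3

Enumerating: (s,v,t), (s,w,t), (s,x,t).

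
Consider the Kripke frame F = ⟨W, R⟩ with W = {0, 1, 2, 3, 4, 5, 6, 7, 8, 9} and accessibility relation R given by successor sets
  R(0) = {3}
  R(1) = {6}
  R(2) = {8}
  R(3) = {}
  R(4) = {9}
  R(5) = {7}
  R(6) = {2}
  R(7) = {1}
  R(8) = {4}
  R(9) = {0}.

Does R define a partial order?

Reflexive: no — 0 is not related to itself.
Transitive: no — 1 R 6 and 6 R 2, but not 1 R 2.
Antisymmetric: yes — no distinct pair is related both ways.
So R is not a partial order.

No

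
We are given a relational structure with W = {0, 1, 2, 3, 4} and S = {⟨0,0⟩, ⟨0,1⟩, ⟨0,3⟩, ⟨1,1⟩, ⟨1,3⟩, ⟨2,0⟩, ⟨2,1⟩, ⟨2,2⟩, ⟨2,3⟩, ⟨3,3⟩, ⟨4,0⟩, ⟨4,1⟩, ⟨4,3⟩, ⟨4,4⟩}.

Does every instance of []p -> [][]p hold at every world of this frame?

Yes

The schema 4 characterises exactly the transitive frames.
Transitive: yes — every two-step S-path is closed by a direct edge.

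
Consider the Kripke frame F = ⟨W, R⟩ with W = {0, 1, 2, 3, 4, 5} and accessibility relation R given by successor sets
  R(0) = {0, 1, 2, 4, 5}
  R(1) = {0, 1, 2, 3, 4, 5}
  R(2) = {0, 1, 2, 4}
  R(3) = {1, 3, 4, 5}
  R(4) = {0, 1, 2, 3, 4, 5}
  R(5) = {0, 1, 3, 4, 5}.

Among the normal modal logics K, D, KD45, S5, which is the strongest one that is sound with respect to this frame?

Serial (axiom D): yes — every world has a successor (e.g. 0 R 0).
Euclidean (axiom 5): no — 0 R 2 and 0 R 5, but not 2 R 5.
Transitive (axiom 4): no — 0 R 1 and 1 R 3, but not 0 R 3.
Reflexive (axiom T): yes — every world is R-related to itself.
So F validates K, D; KD45 would additionally require R to be Euclidean and transitive. The strongest is D.

D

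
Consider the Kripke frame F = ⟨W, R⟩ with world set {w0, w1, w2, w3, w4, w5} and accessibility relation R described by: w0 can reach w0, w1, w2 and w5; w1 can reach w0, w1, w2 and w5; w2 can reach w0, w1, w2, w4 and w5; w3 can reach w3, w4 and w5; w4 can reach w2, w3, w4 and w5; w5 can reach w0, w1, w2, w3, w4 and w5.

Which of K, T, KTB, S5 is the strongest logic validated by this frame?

KTB

Reflexive (axiom T): yes — every world is R-related to itself.
Symmetric (axiom B): yes — every pair in R has its reverse in R.
Euclidean (axiom 5): no — w2 R w0 and w2 R w4, but not w0 R w4.
So F validates K, T, KTB; S5 would additionally require R to be Euclidean. The strongest is KTB.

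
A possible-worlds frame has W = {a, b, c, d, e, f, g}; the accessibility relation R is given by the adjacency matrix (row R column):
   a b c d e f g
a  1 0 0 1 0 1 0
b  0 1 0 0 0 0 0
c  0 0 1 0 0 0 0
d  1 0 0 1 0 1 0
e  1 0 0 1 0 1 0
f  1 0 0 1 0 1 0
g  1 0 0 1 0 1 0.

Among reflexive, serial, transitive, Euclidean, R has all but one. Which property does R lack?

reflexive

Reflexive: no — e is not related to itself.
Serial: yes — every world has a successor (e.g. a R a).
Transitive: yes — every two-step R-path is closed by a direct edge.
Euclidean: yes — any two successors of a common world are R-related.
Only reflexive fails.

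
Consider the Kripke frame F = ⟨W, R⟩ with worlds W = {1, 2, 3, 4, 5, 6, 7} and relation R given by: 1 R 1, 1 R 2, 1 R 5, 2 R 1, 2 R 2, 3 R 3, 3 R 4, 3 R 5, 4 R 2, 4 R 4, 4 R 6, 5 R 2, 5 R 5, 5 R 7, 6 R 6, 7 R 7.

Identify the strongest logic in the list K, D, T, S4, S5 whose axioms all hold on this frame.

Serial (axiom D): yes — every world has a successor (e.g. 1 R 1).
Reflexive (axiom T): yes — every world is R-related to itself.
Transitive (axiom 4): no — 1 R 5 and 5 R 7, but not 1 R 7.
Euclidean (axiom 5): no — 1 R 2 and 1 R 5, but not 2 R 5.
So F validates K, D, T; S4 would additionally require R to be transitive. The strongest is T.

T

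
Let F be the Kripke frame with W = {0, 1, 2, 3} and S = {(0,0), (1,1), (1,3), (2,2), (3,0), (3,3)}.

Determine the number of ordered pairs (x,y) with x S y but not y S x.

Enumerating: (1,3), (3,0).

2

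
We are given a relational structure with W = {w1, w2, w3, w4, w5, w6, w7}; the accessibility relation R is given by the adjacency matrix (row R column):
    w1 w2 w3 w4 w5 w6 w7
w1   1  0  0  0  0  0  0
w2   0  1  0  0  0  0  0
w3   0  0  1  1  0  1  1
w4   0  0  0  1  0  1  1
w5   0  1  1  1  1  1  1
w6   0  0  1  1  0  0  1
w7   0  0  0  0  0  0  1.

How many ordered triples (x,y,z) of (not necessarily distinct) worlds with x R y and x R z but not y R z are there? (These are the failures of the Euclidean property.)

29

Enumerating: (w3,w4,w3), (w3,w6,w6), (w3,w7,w3), (w3,w7,w4), (w3,w7,w6), (w4,w6,w6), (w4,w7,w4), (w4,w7,w6), (w5,w2,w3), (w5,w2,w4), (w5,w2,w5), (w5,w2,w6), … and 17 more.
Total: 29.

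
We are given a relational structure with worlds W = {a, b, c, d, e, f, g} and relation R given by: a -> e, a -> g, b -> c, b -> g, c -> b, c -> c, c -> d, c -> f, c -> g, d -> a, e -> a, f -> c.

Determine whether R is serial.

Serial: no — g has no R-successor.

No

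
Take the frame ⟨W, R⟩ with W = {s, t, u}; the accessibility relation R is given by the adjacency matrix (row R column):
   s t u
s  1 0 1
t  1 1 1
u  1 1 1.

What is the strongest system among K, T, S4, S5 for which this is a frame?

Reflexive (axiom T): yes — every world is R-related to itself.
Transitive (axiom 4): no — s R u and u R t, but not s R t.
Euclidean (axiom 5): no — u R s and u R t, but not s R t.
So F validates K, T; S4 would additionally require R to be transitive. The strongest is T.

T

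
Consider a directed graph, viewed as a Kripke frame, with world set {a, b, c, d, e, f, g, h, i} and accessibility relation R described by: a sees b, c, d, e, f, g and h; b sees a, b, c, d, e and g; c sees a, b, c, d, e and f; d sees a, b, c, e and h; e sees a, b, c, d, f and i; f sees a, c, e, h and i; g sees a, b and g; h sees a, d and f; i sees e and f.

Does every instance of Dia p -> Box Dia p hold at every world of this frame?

No

The schema 5 characterises exactly the Euclidean frames.
Euclidean: no — a R b and a R f, but not b R f.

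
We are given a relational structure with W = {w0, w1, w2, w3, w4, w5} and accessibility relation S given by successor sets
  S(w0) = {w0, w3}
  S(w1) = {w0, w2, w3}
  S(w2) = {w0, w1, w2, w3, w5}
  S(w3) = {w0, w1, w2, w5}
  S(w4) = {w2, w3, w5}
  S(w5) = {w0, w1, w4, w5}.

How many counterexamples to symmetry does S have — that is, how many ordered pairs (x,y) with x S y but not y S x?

Enumerating: (w1,w0), (w2,w0), (w2,w5), (w3,w5), (w4,w2), (w4,w3), (w5,w0), (w5,w1).

8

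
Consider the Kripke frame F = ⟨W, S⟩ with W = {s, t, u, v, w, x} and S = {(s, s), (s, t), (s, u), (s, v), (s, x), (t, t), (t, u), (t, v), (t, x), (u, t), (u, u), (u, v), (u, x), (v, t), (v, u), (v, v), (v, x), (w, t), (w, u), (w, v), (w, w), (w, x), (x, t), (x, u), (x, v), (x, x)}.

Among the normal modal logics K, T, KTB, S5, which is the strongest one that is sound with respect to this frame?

T

Reflexive (axiom T): yes — every world is S-related to itself.
Symmetric (axiom B): no — s S t but not t S s.
Euclidean (axiom 5): no — s S t and s S s, but not t S s.
So F validates K, T; KTB would additionally require S to be symmetric. The strongest is T.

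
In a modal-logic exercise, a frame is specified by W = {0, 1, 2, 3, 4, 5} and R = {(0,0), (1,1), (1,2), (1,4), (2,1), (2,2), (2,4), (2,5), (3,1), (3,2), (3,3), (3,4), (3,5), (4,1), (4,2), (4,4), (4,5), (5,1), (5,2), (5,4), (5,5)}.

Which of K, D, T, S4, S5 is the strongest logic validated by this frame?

Serial (axiom D): yes — every world has a successor (e.g. 0 R 0).
Reflexive (axiom T): yes — every world is R-related to itself.
Transitive (axiom 4): no — 1 R 2 and 2 R 5, but not 1 R 5.
Euclidean (axiom 5): no — 2 R 1 and 2 R 5, but not 1 R 5.
So F validates K, D, T; S4 would additionally require R to be transitive. The strongest is T.

T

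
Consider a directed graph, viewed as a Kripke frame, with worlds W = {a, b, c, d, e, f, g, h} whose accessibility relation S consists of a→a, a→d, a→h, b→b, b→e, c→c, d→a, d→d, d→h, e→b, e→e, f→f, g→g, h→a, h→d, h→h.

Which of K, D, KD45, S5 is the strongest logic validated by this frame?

Serial (axiom D): yes — every world has a successor (e.g. a S a).
Euclidean (axiom 5): yes — any two successors of a common world are S-related.
Transitive (axiom 4): yes — every two-step S-path is closed by a direct edge.
Reflexive (axiom T): yes — every world is S-related to itself.
So F validates K, D, KD45, S5. The strongest is S5.

S5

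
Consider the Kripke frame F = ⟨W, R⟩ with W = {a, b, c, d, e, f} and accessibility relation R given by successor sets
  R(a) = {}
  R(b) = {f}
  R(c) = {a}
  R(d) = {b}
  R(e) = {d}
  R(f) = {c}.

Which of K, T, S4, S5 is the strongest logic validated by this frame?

K

Reflexive (axiom T): no — a is not related to itself.
Transitive (axiom 4): no — b R f and f R c, but not b R c.
Euclidean (axiom 5): no — b R f and b R f, but not f R f.
So F validates K; T would additionally require R to be reflexive. The strongest is K.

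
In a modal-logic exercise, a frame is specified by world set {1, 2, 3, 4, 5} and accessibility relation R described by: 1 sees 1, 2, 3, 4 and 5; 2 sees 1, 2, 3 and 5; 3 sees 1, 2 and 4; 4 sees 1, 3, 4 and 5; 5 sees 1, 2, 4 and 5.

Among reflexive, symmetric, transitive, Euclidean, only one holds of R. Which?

symmetric

Reflexive: no — 3 is not related to itself.
Symmetric: yes — every pair in R has its reverse in R.
Transitive: no — 2 R 1 and 1 R 4, but not 2 R 4.
Euclidean: no — 1 R 2 and 1 R 4, but not 2 R 4.
Only symmetric holds.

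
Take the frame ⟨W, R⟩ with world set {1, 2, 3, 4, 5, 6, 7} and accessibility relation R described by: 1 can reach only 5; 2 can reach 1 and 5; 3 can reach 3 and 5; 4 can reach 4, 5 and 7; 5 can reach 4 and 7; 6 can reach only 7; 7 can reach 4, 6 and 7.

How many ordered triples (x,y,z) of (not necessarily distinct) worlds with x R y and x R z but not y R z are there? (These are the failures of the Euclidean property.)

11

Enumerating: (1,5,5), (2,1,1), (2,5,1), (2,5,5), (3,5,3), (3,5,5), (4,5,5), (4,7,5), (7,4,6), (7,6,4), (7,6,6).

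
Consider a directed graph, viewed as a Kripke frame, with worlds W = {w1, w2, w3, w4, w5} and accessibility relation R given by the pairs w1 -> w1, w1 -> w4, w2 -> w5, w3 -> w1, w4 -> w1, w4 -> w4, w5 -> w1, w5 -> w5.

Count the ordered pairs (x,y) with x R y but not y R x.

3

Enumerating: (w2,w5), (w3,w1), (w5,w1).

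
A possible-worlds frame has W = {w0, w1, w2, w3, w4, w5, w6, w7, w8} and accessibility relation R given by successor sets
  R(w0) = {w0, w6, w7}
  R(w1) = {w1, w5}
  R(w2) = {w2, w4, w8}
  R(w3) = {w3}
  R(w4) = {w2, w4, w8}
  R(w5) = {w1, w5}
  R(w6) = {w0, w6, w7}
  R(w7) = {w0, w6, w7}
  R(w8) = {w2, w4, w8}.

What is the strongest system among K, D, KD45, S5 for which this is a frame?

S5

Serial (axiom D): yes — every world has a successor (e.g. w0 R w0).
Euclidean (axiom 5): yes — any two successors of a common world are R-related.
Transitive (axiom 4): yes — every two-step R-path is closed by a direct edge.
Reflexive (axiom T): yes — every world is R-related to itself.
So F validates K, D, KD45, S5. The strongest is S5.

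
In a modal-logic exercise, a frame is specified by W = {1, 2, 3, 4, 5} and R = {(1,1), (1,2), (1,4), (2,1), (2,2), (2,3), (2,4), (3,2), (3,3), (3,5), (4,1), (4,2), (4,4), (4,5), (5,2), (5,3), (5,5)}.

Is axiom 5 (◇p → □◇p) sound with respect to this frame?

No

Axiom 5 corresponds to the accessibility relation being Euclidean.
Euclidean: no — 2 R 1 and 2 R 3, but not 1 R 3.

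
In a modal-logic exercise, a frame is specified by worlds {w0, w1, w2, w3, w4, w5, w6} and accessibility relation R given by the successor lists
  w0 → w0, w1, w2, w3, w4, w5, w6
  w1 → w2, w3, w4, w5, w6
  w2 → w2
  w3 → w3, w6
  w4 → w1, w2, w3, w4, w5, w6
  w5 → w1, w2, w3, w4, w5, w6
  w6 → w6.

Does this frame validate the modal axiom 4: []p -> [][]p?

No

The schema 4 characterises exactly the transitive frames.
Transitive: no — w1 R w4 and w4 R w1, but not w1 R w1.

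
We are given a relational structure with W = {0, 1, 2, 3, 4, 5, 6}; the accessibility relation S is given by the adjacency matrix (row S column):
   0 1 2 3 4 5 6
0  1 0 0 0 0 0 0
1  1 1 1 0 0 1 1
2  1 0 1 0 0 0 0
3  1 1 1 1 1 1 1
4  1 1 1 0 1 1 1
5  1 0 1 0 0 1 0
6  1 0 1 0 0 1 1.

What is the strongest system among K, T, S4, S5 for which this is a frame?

Reflexive (axiom T): yes — every world is S-related to itself.
Transitive (axiom 4): yes — every two-step S-path is closed by a direct edge.
Euclidean (axiom 5): no — 1 S 0 and 1 S 2, but not 0 S 2.
So F validates K, T, S4; S5 would additionally require S to be Euclidean. The strongest is S4.

S4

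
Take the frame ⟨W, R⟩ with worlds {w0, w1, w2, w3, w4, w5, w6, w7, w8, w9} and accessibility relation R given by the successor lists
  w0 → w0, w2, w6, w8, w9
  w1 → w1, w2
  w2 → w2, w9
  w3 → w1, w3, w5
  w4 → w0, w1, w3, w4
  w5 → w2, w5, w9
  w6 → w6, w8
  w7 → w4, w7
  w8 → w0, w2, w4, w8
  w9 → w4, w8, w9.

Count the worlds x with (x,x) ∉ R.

0

R is reflexive; there are no such worlds.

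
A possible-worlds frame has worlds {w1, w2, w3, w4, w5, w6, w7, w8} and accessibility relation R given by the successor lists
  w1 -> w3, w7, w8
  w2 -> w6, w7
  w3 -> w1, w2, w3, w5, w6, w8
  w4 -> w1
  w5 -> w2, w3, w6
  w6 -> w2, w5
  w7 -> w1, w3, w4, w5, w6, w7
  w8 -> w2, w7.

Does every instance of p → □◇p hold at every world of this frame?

No

By correspondence theory, B is valid on a frame iff R is symmetric.
Symmetric: no — w1 R w8 but not w8 R w1.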